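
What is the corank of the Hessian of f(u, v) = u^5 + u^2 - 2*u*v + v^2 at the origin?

Hessian at 0 has rank 1.

1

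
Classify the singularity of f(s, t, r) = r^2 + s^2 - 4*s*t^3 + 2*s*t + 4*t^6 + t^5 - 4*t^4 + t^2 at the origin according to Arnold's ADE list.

The Hessian of f at 0 has rank 2. Corank 1: A-series; mu = 4 gives A_4.

A4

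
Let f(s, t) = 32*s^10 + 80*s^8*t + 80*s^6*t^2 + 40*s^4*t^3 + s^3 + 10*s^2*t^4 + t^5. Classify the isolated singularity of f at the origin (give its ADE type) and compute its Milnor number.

Type E_{8}, Milnor number mu = 8.

The Hessian of f at 0 has rank 0. Corank 2; j^3 = s^3 is a perfect cube, so E-series; the 5-jet and mu = 8 give E_8.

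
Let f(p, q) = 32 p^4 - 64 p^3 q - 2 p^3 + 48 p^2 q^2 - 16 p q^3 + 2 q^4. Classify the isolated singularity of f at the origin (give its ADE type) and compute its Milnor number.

Type E6, Milnor number mu = 6.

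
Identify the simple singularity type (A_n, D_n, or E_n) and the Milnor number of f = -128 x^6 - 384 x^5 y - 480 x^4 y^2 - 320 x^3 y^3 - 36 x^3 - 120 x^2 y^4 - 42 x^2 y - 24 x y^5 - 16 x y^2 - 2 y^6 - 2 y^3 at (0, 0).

Type D7, Milnor number mu = 7.

The Hessian of f at 0 has rank 0. Corank 2; j^3 = -2*(2*x + y)*(3*x + y)^2 has shape L^2 M (L != M), so D-series; mu = 7 gives D_7.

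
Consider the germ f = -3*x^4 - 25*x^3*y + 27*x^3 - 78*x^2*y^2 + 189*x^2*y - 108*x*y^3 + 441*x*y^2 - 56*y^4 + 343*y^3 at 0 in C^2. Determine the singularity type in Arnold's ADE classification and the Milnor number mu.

The Hessian of f at 0 has rank 0. Corank 2; j^3 = (3*x + 7*y)^3 is a perfect cube, so E-series; the 4-jet and mu = 7 give E_7.

Type E_{7}, Milnor number mu = 7.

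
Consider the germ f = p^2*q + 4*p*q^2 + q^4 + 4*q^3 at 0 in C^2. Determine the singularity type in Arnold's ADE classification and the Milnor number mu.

Type D5, Milnor number mu = 5.

The Hessian of f at 0 has rank 0. Corank 2; j^3 = q*(p + 2*q)^2 has shape L^2 M (L != M), so D-series; mu = 5 gives D_5.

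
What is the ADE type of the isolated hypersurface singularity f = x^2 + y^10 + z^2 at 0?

A_{9}

The Hessian of f at 0 has rank 2. Corank 1: A-series; mu = 9 gives A_9.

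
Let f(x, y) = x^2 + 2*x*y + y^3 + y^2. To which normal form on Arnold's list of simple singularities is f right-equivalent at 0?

A_2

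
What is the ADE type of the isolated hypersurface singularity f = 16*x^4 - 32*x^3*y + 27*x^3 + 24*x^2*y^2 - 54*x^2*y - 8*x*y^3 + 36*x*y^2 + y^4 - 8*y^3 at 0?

The Hessian of f at 0 has rank 0. Corank 2; j^3 = (3*x - 2*y)^3 is a perfect cube, so E-series; the 4-jet and mu = 6 give E_6.

E6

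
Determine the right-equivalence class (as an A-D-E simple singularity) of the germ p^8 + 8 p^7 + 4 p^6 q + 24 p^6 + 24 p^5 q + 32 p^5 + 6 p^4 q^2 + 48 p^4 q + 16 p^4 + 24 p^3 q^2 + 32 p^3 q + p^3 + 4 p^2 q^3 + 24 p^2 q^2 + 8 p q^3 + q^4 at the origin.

The Hessian of f at 0 has rank 0. Corank 2; j^3 = p^3 is a perfect cube, so E-series; the 4-jet and mu = 6 give E_6.

E_{6}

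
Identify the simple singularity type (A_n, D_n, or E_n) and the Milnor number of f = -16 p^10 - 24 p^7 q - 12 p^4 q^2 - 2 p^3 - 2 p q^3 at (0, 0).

Type E7, Milnor number mu = 7.

The Hessian of f at 0 is [[0, 0], [0, 0]] with rank 0, so corank 2. A Groebner basis of the Jacobian ideal J(f) in C{p,q} is {p^3, p*q^2, 3*p^2 + q^3}; counting standard monomials gives mu = 7. Corank 2; j^3 = -2*p^3 is a perfect cube, so E-series; the 4-jet and mu = 7 give E_7.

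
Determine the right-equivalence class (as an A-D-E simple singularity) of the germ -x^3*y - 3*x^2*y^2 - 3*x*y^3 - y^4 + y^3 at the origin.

E_7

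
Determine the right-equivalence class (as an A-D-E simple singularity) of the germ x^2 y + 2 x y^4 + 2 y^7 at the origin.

D8

The Hessian of f at 0 has rank 0. Corank 2; j^3 = x^2*y has shape L^2 M (L != M), so D-series; mu = 8 gives D_8.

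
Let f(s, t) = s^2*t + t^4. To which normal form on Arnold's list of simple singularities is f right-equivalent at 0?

D5

The Hessian of f at 0 is [[0, 0], [0, 0]] with rank 0, so corank 2. A Groebner basis of the Jacobian ideal J(f) in C{s,t} is {s^3, s^2/4 + t^3, s*t}; counting standard monomials gives mu = 5. Corank 2; j^3 = s^2*t has shape L^2 M (L != M), so D-series; mu = 5 gives D_5.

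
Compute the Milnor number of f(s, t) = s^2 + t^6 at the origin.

5

The Hessian of f at 0 has rank 1. Corank 1: A-series; mu = 5 gives A_5.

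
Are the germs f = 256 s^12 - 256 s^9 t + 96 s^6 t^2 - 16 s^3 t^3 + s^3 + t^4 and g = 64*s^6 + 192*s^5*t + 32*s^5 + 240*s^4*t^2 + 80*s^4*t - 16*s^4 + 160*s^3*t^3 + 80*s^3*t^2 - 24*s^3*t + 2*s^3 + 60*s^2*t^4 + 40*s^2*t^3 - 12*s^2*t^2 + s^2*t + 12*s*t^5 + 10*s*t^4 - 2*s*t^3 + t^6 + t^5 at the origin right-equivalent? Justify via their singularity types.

The Hessian of f at 0 has rank 0. Corank 2; j^3 = s^3 is a perfect cube, so E-series; the 4-jet and mu = 6 give E_6. The Hessian of g at 0 has rank 0. Corank 2; j^3 = s^2*(2*s + t) has shape L^2 M (L != M), so D-series; mu = 7 gives D_7. f is E_6 but g is D_7, hence not right-equivalent.

No.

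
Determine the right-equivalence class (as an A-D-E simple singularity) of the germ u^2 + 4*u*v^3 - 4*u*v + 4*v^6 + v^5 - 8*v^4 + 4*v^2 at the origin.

A_{4}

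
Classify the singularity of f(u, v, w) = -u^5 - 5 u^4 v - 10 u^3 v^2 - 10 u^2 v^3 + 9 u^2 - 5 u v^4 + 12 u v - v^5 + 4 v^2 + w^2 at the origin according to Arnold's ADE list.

A4

The Hessian of f at 0 is [[18, 12, 0], [12, 8, 0], [0, 0, 2]] with rank 2, so corank 1. A Groebner basis of the Jacobian ideal J(f) in C{u,v,w} is {v^4, u + 2*v/3, w}; counting standard monomials gives mu = 4. Corank 1: A-series; mu = 4 gives A_4.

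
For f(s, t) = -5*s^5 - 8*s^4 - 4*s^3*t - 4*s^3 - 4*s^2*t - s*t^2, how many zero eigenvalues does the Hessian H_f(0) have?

2

The Hessian at 0 is [[0, 0], [0, 0]] of rank 0; hence corank 2.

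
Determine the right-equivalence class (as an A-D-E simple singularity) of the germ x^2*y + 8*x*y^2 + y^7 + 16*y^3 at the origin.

D8

The Hessian of f at 0 has rank 0. Corank 2; j^3 = y*(x + 4*y)^2 has shape L^2 M (L != M), so D-series; mu = 8 gives D_8.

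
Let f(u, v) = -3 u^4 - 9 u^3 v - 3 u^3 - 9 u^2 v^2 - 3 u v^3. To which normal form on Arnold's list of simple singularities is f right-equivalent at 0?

The Hessian of f at 0 is [[0, 0], [0, 0]] with rank 0, so corank 2. A Groebner basis of the Jacobian ideal J(f) in C{u,v} is {3*u^2 + v^4 + v^3, u^3, u^2*v - u^2 - v^3/3, 2*u^2 + u*v^2 + 2*v^3/3}; counting standard monomials gives mu = 7. Corank 2; j^3 = -3*u^3 is a perfect cube, so E-series; the 4-jet and mu = 7 give E_7.

E7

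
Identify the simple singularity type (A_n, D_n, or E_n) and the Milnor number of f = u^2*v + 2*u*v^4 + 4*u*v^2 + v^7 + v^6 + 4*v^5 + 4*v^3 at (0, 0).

Type D_{7}, Milnor number mu = 7.

The Hessian of f at 0 has rank 0. Corank 2; j^3 = v*(u + 2*v)^2 has shape L^2 M (L != M), so D-series; mu = 7 gives D_7.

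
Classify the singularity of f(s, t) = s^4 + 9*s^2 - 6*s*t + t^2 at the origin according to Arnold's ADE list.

A_{3}

The Hessian of f at 0 is [[18, -6], [-6, 2]] with rank 1, so corank 1. A Groebner basis of the Jacobian ideal J(f) in C{s,t} is {t^3, s - t/3}; counting standard monomials gives mu = 3. Corank 1: A-series; mu = 3 gives A_3.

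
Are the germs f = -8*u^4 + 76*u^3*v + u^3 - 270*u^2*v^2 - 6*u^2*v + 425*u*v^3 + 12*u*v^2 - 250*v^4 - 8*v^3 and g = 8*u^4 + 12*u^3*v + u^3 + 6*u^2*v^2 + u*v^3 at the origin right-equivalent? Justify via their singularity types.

The Hessian of f at 0 is [[0, 0], [0, 0]] with rank 0, so corank 2. A Groebner basis of the Jacobian ideal J(f) in C{u,v} is {3*u^2/4 - 3*u*v + v^4 + v^3/4 + 3*v^2, u^3 - 27*u^2/2 + 54*u*v - 25*v^3/2 - 54*v^2, u^2*v - 17*u^2/4 + 17*u*v - 65*v^3/12 - 17*v^2, -u^2 + u*v^2 + 4*u*v - 7*v^3/3 - 4*v^2}; counting standard monomials gives mu = 7. Corank 2; j^3 = (u - 2*v)^3 is a perfect cube, so E-series; the 4-jet and mu = 7 give E_7. The Hessian of g at 0 is [[0, 0], [0, 0]] with rank 0, so corank 2. A Groebner basis of the Jacobian ideal J(g) in C{u,v} is {3*u^2/4 + v^4 + v^3/4, u^3, u^2*v - u^2/4 - v^3/12, u^2 + u*v^2 + v^3/3}; counting standard monomials gives mu = 7. Corank 2; j^3 = u^3 is a perfect cube, so E-series; the 4-jet and mu = 7 give E_7. Both have type E_7, hence right-equivalent.

Yes.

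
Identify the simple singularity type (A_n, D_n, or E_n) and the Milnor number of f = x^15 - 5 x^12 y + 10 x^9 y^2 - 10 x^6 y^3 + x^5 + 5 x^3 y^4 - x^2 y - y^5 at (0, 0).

Type D_6, Milnor number mu = 6.

The Hessian of f at 0 is [[0, 0], [0, 0]] with rank 0, so corank 2. A Groebner basis of the Jacobian ideal J(f) in C{x,y} is {x^2/5 + y^4, x^3, x*y}; counting standard monomials gives mu = 6. Corank 2; j^3 = -x^2*y has shape L^2 M (L != M), so D-series; mu = 6 gives D_6.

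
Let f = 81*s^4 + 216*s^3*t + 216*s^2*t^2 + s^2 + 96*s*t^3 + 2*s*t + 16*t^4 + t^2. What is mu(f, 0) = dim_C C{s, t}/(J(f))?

3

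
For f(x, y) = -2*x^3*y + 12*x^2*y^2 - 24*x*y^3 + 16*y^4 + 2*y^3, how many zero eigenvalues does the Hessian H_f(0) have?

2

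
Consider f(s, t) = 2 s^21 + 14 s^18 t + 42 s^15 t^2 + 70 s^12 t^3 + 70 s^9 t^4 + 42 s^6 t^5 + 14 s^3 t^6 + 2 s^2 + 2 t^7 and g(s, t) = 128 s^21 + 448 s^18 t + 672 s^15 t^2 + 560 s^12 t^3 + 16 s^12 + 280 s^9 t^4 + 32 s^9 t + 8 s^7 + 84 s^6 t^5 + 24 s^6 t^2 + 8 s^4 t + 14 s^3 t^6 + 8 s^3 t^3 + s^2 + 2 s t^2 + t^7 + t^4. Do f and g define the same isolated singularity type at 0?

The Hessian of f at 0 is [[4, 0], [0, 0]] with rank 1, so corank 1. A Groebner basis of the Jacobian ideal J(f) in C{s,t} is {t^6, s}; counting standard monomials gives mu = 6. Corank 1: A-series; mu = 6 gives A_6. The Hessian of g at 0 is [[2, 0], [0, 0]] with rank 1, so corank 1. A Groebner basis of the Jacobian ideal J(g) in C{s,t} is {s^3, s + t^2}; counting standard monomials gives mu = 6. Corank 1: A-series; mu = 6 gives A_6. Both have type A_6, hence right-equivalent.

Yes.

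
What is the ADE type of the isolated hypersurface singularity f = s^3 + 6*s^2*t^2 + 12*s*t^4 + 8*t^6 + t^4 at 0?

The Hessian of f at 0 has rank 0. Corank 2; j^3 = s^3 is a perfect cube, so E-series; the 4-jet and mu = 6 give E_6.

E6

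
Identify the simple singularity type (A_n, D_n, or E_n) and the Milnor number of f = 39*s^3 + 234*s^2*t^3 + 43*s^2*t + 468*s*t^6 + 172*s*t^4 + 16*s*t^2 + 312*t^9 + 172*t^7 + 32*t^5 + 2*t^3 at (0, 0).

Type D4, Milnor number mu = 4.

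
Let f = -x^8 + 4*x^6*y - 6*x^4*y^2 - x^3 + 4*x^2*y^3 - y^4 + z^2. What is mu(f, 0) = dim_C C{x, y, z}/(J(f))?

6

The Hessian of f at 0 is [[0, 0, 0], [0, 0, 0], [0, 0, 2]] with rank 1, so corank 2. A Groebner basis of the Jacobian ideal J(f) in C{x,y,z} is {y^3, x^2, z}; counting standard monomials gives mu = 6. Corank 2; j^3 = -x^3 is a perfect cube, so E-series; the 4-jet and mu = 6 give E_6.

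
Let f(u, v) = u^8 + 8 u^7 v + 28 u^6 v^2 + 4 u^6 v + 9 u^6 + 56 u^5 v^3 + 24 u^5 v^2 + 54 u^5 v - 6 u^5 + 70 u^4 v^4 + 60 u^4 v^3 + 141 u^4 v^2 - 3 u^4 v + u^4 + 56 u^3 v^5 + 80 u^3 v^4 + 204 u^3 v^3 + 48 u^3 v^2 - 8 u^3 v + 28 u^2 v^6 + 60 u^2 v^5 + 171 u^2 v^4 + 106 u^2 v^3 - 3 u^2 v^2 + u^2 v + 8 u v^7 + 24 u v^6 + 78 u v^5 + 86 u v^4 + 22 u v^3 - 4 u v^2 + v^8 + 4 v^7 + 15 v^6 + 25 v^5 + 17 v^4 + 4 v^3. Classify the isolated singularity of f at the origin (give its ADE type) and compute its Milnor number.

Type D5, Milnor number mu = 5.

The Hessian of f at 0 is [[0, 0], [0, 0]] with rank 0, so corank 2. A Groebner basis of the Jacobian ideal J(f) in C{u,v} is {u*v^2 - 2*u*v/27 + 4*v^2/27, -u*v/27 + v^3 + 2*v^2/27, u^2 - 104*u*v/27 + 100*v^2/27}; counting standard monomials gives mu = 5. Corank 2; j^3 = v*(u - 2*v)^2 has shape L^2 M (L != M), so D-series; mu = 5 gives D_5.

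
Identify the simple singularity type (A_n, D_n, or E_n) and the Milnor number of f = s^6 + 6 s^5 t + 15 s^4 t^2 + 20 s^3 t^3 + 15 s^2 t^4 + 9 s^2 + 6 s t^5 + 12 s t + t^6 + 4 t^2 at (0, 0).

Type A5, Milnor number mu = 5.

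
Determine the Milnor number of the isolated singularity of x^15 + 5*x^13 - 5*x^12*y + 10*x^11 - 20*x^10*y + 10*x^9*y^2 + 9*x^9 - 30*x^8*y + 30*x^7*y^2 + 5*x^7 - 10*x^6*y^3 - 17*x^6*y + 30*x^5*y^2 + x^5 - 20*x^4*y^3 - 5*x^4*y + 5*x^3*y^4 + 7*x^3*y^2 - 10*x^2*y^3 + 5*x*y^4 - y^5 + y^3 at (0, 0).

8

The Hessian of f at 0 has rank 0. Corank 2; j^3 = y^3 is a perfect cube, so E-series; the 5-jet and mu = 8 give E_8.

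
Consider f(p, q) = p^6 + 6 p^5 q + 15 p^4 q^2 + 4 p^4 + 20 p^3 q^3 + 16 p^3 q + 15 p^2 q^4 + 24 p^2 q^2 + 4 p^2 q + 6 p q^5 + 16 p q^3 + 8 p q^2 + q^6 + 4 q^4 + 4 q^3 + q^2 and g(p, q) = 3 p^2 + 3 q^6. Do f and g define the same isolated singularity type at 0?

Yes.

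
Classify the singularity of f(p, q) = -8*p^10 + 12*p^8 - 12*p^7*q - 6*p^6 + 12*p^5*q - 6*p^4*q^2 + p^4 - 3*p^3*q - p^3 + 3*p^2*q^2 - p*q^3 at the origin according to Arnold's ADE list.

The Hessian of f at 0 is [[0, 0], [0, 0]] with rank 0, so corank 2. A Groebner basis of the Jacobian ideal J(f) in C{p,q} is {3*p^2 + q^4 + q^3, p^3, p^2*q - p^2 - q^3/3, -2*p^2 + p*q^2 - 2*q^3/3}; counting standard monomials gives mu = 7. Corank 2; j^3 = -p^3 is a perfect cube, so E-series; the 4-jet and mu = 7 give E_7.

E_7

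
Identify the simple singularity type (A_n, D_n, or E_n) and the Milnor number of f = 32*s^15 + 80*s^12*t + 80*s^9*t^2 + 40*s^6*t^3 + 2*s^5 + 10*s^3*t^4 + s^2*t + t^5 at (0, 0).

The Hessian of f at 0 is [[0, 0], [0, 0]] with rank 0, so corank 2. A Groebner basis of the Jacobian ideal J(f) in C{s,t} is {s^2/5 + t^4, s^3, s*t}; counting standard monomials gives mu = 6. Corank 2; j^3 = s^2*t has shape L^2 M (L != M), so D-series; mu = 6 gives D_6.

Type D6, Milnor number mu = 6.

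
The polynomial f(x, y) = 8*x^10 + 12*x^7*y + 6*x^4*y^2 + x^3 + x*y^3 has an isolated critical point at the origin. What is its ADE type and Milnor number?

Type E7, Milnor number mu = 7.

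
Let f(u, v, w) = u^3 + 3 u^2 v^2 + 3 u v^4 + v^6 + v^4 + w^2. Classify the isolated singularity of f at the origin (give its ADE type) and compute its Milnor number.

Type E6, Milnor number mu = 6.

The Hessian of f at 0 is [[0, 0, 0], [0, 0, 0], [0, 0, 2]] with rank 1, so corank 2. A Groebner basis of the Jacobian ideal J(f) in C{u,v,w} is {u^3, u^2*v, u^2/2 + u*v^2, v^3, w}; counting standard monomials gives mu = 6. Corank 2; j^3 = u^3 is a perfect cube, so E-series; the 4-jet and mu = 6 give E_6.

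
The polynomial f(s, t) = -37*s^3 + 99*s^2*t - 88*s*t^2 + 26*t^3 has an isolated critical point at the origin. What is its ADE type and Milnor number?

Type D_4, Milnor number mu = 4.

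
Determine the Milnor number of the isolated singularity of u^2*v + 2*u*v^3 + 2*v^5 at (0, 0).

The Hessian of f at 0 has rank 0. Corank 2; j^3 = u^2*v has shape L^2 M (L != M), so D-series; mu = 6 gives D_6.

6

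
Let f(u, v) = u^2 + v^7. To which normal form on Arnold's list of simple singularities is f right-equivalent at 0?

A_{6}

The Hessian of f at 0 is [[2, 0], [0, 0]] with rank 1, so corank 1. A Groebner basis of the Jacobian ideal J(f) in C{u,v} is {v^6, u}; counting standard monomials gives mu = 6. Corank 1: A-series; mu = 6 gives A_6.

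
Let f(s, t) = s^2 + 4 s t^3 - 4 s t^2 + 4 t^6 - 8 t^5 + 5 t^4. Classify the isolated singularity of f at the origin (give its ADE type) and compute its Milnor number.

Type A_3, Milnor number mu = 3.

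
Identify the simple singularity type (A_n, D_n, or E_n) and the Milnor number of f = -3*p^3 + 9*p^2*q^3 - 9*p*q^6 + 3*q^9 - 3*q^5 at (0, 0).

Type E_8, Milnor number mu = 8.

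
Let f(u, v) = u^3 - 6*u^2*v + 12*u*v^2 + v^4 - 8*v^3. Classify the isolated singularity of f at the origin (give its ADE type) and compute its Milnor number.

The Hessian of f at 0 has rank 0. Corank 2; j^3 = (u - 2*v)^3 is a perfect cube, so E-series; the 4-jet and mu = 6 give E_6.

Type E_6, Milnor number mu = 6.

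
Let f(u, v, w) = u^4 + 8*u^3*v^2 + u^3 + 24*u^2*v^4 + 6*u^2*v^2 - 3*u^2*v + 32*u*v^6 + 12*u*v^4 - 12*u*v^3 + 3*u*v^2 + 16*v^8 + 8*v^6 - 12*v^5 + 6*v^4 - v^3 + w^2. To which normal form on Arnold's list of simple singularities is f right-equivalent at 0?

E_6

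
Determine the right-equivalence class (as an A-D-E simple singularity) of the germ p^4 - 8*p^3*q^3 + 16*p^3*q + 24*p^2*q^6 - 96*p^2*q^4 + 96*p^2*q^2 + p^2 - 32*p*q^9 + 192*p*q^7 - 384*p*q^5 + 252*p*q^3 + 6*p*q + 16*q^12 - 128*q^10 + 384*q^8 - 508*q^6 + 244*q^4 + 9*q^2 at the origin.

The Hessian of f at 0 has rank 1. Corank 1: A-series; mu = 3 gives A_3.

A3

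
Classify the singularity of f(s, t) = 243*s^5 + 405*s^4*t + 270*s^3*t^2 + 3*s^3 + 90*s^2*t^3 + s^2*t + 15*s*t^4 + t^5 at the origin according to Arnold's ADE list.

The Hessian of f at 0 has rank 0. Corank 2; j^3 = s^2*(3*s + t) has shape L^2 M (L != M), so D-series; mu = 6 gives D_6.

D6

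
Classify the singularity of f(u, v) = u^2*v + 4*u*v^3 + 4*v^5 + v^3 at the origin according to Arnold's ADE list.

D4

The Hessian of f at 0 has rank 0. Corank 2; j^3 = v*(u^2 + v^2) splits into three distinct lines over C (the quadratic factor has nonzero discriminant), so D_4.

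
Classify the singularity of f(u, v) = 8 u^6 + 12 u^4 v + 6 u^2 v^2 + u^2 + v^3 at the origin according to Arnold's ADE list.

The Hessian of f at 0 has rank 1. Corank 1: A-series; mu = 2 gives A_2.

A_2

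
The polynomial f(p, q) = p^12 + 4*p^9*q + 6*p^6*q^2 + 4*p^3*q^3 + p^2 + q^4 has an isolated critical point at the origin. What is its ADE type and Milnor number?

Type A_3, Milnor number mu = 3.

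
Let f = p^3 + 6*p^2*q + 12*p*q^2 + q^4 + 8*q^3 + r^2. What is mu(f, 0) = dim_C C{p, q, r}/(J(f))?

6

The Hessian of f at 0 is [[0, 0, 0], [0, 0, 0], [0, 0, 2]] with rank 1, so corank 2. A Groebner basis of the Jacobian ideal J(f) in C{p,q,r} is {q^3, p^2 + 4*p*q + 4*q^2, r}; counting standard monomials gives mu = 6. Corank 2; j^3 = (p + 2*q)^3 is a perfect cube, so E-series; the 4-jet and mu = 6 give E_6.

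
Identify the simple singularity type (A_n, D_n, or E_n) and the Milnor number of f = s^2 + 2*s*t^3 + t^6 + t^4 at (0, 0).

Type A3, Milnor number mu = 3.

The Hessian of f at 0 has rank 1. Corank 1: A-series; mu = 3 gives A_3.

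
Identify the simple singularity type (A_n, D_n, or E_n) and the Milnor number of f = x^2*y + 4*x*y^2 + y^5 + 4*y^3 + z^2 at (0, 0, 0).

The Hessian of f at 0 has rank 1. Corank 2; j^3 = y*(x + 2*y)^2 has shape L^2 M (L != M), so D-series; mu = 6 gives D_6.

Type D_{6}, Milnor number mu = 6.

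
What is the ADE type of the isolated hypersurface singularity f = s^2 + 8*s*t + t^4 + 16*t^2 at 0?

The Hessian of f at 0 is [[2, 8], [8, 32]] with rank 1, so corank 1. A Groebner basis of the Jacobian ideal J(f) in C{s,t} is {t^3, s + 4*t}; counting standard monomials gives mu = 3. Corank 1: A-series; mu = 3 gives A_3.

A_{3}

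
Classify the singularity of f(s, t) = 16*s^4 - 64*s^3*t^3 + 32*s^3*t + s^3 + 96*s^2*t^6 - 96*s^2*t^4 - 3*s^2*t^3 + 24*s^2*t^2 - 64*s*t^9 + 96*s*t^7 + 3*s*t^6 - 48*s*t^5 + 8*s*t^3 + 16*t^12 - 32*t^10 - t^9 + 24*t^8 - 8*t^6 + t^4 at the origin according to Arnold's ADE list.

The Hessian of f at 0 has rank 0. Corank 2; j^3 = s^3 is a perfect cube, so E-series; the 4-jet and mu = 6 give E_6.

E6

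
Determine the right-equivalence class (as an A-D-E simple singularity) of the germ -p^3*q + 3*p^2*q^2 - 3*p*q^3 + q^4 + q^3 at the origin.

E_{7}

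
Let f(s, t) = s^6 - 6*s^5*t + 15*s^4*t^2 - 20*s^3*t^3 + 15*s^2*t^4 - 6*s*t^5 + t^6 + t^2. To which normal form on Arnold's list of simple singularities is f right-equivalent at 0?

A_5

The Hessian of f at 0 has rank 1. Corank 1: A-series; mu = 5 gives A_5.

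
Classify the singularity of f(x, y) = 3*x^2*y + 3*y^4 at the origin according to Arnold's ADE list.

D_5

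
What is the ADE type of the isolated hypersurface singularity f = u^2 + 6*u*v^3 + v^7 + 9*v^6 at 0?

A_{6}

The Hessian of f at 0 has rank 1. Corank 1: A-series; mu = 6 gives A_6.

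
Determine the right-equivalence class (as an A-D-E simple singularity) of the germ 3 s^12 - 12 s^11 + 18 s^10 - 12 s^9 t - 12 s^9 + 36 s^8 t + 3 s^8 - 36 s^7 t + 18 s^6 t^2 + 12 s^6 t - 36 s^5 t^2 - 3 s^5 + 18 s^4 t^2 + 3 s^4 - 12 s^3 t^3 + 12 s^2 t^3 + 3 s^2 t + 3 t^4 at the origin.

D_5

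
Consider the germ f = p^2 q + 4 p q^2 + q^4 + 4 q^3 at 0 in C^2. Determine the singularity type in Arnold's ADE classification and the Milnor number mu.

The Hessian of f at 0 has rank 0. Corank 2; j^3 = q*(p + 2*q)^2 has shape L^2 M (L != M), so D-series; mu = 5 gives D_5.

Type D_5, Milnor number mu = 5.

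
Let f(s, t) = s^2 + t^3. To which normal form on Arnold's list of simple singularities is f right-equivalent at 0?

The Hessian of f at 0 is [[2, 0], [0, 0]] with rank 1, so corank 1. A Groebner basis of the Jacobian ideal J(f) in C{s,t} is {t^2, s}; counting standard monomials gives mu = 2. Corank 1: A-series; mu = 2 gives A_2.

A2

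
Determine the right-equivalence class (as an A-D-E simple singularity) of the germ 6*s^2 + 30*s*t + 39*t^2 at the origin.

A_{1}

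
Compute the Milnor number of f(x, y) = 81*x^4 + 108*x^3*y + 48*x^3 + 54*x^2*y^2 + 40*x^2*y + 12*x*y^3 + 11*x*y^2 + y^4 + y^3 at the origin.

5

The Hessian of f at 0 is [[0, 0], [0, 0]] with rank 0, so corank 2. A Groebner basis of the Jacobian ideal J(f) in C{x,y} is {x*y^2 + 16*x*y/3 + 4*y^2/3, -64*x*y/3 + y^3 - 16*y^2/3, x^2 + 7*x*y/12 + y^2/12}; counting standard monomials gives mu = 5. Corank 2; j^3 = (3*x + y)*(4*x + y)^2 has shape L^2 M (L != M), so D-series; mu = 5 gives D_5.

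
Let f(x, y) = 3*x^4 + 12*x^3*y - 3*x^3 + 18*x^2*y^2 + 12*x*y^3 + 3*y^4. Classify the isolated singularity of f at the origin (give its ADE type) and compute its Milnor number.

Type E_{6}, Milnor number mu = 6.

The Hessian of f at 0 has rank 0. Corank 2; j^3 = -3*x^3 is a perfect cube, so E-series; the 4-jet and mu = 6 give E_6.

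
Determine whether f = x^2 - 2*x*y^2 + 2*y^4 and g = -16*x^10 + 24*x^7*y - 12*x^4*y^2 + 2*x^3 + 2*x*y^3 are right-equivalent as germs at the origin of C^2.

The Hessian of f at 0 has rank 1. Corank 1: A-series; mu = 3 gives A_3. The Hessian of g at 0 has rank 0. Corank 2; j^3 = 2*x^3 is a perfect cube, so E-series; the 4-jet and mu = 7 give E_7. f is A_3 but g is E_7, hence not right-equivalent.

No.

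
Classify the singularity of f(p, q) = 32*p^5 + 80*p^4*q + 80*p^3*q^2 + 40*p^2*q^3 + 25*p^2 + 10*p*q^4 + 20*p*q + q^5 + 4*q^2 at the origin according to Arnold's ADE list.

A_4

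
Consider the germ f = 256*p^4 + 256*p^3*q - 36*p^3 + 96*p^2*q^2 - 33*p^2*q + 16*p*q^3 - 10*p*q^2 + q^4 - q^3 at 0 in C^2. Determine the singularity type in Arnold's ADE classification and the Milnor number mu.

The Hessian of f at 0 has rank 0. Corank 2; j^3 = -(3*p + q)^2*(4*p + q) has shape L^2 M (L != M), so D-series; mu = 5 gives D_5.

Type D_{5}, Milnor number mu = 5.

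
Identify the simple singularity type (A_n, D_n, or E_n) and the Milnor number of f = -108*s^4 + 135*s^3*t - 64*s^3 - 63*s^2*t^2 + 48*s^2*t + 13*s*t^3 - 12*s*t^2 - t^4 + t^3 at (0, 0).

Type E_7, Milnor number mu = 7.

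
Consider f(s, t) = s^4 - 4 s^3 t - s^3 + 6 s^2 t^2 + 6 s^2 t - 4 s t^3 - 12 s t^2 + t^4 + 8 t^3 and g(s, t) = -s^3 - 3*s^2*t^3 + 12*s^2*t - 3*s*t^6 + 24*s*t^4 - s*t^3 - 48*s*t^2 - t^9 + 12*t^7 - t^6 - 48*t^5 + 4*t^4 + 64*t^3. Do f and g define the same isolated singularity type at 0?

The Hessian of f at 0 has rank 0. Corank 2; j^3 = -(s - 2*t)^3 is a perfect cube, so E-series; the 4-jet and mu = 6 give E_6. The Hessian of g at 0 has rank 0. Corank 2; j^3 = -(s - 4*t)^3 is a perfect cube, so E-series; the 4-jet and mu = 7 give E_7. f is E_6 but g is E_7, hence not right-equivalent.

No.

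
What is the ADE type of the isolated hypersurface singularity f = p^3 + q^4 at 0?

E_{6}

The Hessian of f at 0 has rank 0. Corank 2; j^3 = p^3 is a perfect cube, so E-series; the 4-jet and mu = 6 give E_6.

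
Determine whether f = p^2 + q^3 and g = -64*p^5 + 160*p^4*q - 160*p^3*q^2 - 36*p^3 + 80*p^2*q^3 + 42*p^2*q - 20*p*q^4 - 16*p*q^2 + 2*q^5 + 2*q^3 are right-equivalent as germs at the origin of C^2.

No.

The Hessian of f at 0 has rank 1. Corank 1: A-series; mu = 2 gives A_2. The Hessian of g at 0 has rank 0. Corank 2; j^3 = -2*(2*p - q)*(3*p - q)^2 has shape L^2 M (L != M), so D-series; mu = 6 gives D_6. f is A_2 but g is D_6, hence not right-equivalent.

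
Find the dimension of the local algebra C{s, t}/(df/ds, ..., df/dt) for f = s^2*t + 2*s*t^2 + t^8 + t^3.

The Hessian of f at 0 is [[0, 0], [0, 0]] with rank 0, so corank 2. A Groebner basis of the Jacobian ideal J(f) in C{s,t} is {s^2/8 + t^7 - t^2/8, s^3 + t^3, s*t + t^2}; counting standard monomials gives mu = 9. Corank 2; j^3 = t*(s + t)^2 has shape L^2 M (L != M), so D-series; mu = 9 gives D_9.

9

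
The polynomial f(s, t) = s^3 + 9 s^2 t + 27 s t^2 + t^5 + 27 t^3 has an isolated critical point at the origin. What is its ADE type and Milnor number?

Type E_8, Milnor number mu = 8.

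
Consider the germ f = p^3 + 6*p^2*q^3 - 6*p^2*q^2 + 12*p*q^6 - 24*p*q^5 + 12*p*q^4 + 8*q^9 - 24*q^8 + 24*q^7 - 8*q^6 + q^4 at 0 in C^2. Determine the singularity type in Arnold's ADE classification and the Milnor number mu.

The Hessian of f at 0 is [[0, 0], [0, 0]] with rank 0, so corank 2. A Groebner basis of the Jacobian ideal J(f) in C{p,q} is {p^3, p^2*q, -p^2/4 + p*q^2, q^3}; counting standard monomials gives mu = 6. Corank 2; j^3 = p^3 is a perfect cube, so E-series; the 4-jet and mu = 6 give E_6.

Type E_{6}, Milnor number mu = 6.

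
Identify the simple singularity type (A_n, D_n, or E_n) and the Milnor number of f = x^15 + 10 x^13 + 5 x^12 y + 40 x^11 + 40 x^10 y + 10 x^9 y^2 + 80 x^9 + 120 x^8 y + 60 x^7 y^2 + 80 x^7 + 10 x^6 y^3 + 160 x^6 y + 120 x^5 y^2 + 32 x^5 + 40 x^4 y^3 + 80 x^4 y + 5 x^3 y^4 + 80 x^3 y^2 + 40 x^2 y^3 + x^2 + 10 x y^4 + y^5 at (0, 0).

The Hessian of f at 0 is [[2, 0], [0, 0]] with rank 1, so corank 1. A Groebner basis of the Jacobian ideal J(f) in C{x,y} is {y^4, x}; counting standard monomials gives mu = 4. Corank 1: A-series; mu = 4 gives A_4.

Type A4, Milnor number mu = 4.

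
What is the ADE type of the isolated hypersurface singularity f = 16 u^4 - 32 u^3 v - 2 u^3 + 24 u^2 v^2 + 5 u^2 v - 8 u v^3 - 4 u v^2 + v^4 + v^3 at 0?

D5

The Hessian of f at 0 is [[0, 0], [0, 0]] with rank 0, so corank 2. A Groebner basis of the Jacobian ideal J(f) in C{u,v} is {u*v^2 + u*v/8 - v^2/8, u*v/8 + v^3 - v^2/8, u^2 - 3*u*v/2 + v^2/2}; counting standard monomials gives mu = 5. Corank 2; j^3 = -(u - v)^2*(2*u - v) has shape L^2 M (L != M), so D-series; mu = 5 gives D_5.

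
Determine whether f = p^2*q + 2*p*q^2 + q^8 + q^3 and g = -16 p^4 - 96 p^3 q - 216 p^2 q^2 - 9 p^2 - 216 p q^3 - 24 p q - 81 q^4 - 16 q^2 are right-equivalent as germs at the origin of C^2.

The Hessian of f at 0 is [[0, 0], [0, 0]] with rank 0, so corank 2. A Groebner basis of the Jacobian ideal J(f) in C{p,q} is {p^2/8 + q^7 - q^2/8, p^3 + q^3, p*q + q^2}; counting standard monomials gives mu = 9. Corank 2; j^3 = q*(p + q)^2 has shape L^2 M (L != M), so D-series; mu = 9 gives D_9. The Hessian of g at 0 is [[-18, -24], [-24, -32]] with rank 1, so corank 1. A Groebner basis of the Jacobian ideal J(g) in C{p,q} is {q^3, p + 4*q/3}; counting standard monomials gives mu = 3. Corank 1: A-series; mu = 3 gives A_3. f is D_9 but g is A_3, hence not right-equivalent.

No.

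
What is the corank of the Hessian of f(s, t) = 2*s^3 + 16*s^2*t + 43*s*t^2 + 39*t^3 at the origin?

The Hessian at 0 is [[0, 0], [0, 0]] of rank 0; hence corank 2.

2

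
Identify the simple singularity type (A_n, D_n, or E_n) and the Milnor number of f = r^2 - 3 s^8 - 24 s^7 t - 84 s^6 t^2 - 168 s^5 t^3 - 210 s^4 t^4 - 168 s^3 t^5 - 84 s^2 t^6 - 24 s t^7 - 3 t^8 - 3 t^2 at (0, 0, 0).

Type A_7, Milnor number mu = 7.

The Hessian of f at 0 has rank 2. Corank 1: A-series; mu = 7 gives A_7.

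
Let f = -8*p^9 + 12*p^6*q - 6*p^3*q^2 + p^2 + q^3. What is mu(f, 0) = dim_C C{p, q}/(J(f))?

2

The Hessian of f at 0 has rank 1. Corank 1: A-series; mu = 2 gives A_2.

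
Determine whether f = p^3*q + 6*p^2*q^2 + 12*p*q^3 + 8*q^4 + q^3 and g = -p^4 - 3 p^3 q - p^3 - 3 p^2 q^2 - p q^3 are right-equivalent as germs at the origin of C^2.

Yes.

The Hessian of f at 0 has rank 0. Corank 2; j^3 = q^3 is a perfect cube, so E-series; the 4-jet and mu = 7 give E_7. The Hessian of g at 0 has rank 0. Corank 2; j^3 = -p^3 is a perfect cube, so E-series; the 4-jet and mu = 7 give E_7. Both have type E_7, hence right-equivalent.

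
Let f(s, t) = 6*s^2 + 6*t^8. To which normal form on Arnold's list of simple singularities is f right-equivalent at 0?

A_{7}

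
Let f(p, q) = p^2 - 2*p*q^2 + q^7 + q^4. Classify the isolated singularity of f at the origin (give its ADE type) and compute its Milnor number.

Type A_{6}, Milnor number mu = 6.

The Hessian of f at 0 has rank 1. Corank 1: A-series; mu = 6 gives A_6.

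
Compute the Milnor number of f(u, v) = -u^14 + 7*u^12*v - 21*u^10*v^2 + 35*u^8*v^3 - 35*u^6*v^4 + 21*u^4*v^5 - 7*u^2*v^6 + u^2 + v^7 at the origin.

6

The Hessian of f at 0 has rank 1. Corank 1: A-series; mu = 6 gives A_6.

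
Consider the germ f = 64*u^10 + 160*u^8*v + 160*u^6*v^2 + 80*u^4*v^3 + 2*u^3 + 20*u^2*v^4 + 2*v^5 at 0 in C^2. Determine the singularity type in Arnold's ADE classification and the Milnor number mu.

The Hessian of f at 0 has rank 0. Corank 2; j^3 = 2*u^3 is a perfect cube, so E-series; the 5-jet and mu = 8 give E_8.

Type E_8, Milnor number mu = 8.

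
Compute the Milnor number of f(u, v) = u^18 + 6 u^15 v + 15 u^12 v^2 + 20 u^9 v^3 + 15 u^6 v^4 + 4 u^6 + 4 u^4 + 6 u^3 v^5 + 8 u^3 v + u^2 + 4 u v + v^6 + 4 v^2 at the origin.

5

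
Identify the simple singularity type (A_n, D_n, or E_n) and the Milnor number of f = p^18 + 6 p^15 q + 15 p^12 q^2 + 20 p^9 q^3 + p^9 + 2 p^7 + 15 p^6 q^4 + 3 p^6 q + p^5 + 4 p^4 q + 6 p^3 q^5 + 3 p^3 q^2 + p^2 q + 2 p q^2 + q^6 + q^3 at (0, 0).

Type D7, Milnor number mu = 7.

The Hessian of f at 0 has rank 0. Corank 2; j^3 = q*(p + q)^2 has shape L^2 M (L != M), so D-series; mu = 7 gives D_7.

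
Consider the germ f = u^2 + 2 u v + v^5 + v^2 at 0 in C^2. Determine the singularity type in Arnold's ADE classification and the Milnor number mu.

Type A_4, Milnor number mu = 4.

The Hessian of f at 0 is [[2, 2], [2, 2]] with rank 1, so corank 1. A Groebner basis of the Jacobian ideal J(f) in C{u,v} is {v^4, u + v}; counting standard monomials gives mu = 4. Corank 1: A-series; mu = 4 gives A_4.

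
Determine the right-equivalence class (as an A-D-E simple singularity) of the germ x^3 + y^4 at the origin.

The Hessian of f at 0 is [[0, 0], [0, 0]] with rank 0, so corank 2. A Groebner basis of the Jacobian ideal J(f) in C{x,y} is {y^3, x^2}; counting standard monomials gives mu = 6. Corank 2; j^3 = x^3 is a perfect cube, so E-series; the 4-jet and mu = 6 give E_6.

E6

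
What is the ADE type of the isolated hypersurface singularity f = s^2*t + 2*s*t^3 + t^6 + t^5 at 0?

D_{7}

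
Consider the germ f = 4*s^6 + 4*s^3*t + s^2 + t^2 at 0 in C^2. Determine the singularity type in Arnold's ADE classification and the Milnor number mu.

The Hessian of f at 0 is [[2, 0], [0, 2]] with rank 2, so corank 0. A Groebner basis of the Jacobian ideal J(f) in C{s,t} is {s, t}; counting standard monomials gives mu = 1. Corank 0: nondegenerate Morse point, so A_1.

Type A_1, Milnor number mu = 1.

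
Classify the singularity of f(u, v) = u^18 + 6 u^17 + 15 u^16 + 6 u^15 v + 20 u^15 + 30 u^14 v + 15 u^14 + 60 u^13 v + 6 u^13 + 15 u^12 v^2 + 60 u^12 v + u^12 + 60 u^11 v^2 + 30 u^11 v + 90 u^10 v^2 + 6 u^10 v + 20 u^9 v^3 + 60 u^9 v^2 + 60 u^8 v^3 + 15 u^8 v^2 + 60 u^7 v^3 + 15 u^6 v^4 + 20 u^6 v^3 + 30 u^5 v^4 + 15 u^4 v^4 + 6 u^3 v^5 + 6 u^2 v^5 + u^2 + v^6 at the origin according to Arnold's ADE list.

The Hessian of f at 0 has rank 1. Corank 1: A-series; mu = 5 gives A_5.

A_5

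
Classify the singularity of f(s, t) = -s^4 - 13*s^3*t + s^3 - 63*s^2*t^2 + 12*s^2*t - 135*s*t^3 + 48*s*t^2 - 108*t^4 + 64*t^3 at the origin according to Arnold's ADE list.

E_{7}

The Hessian of f at 0 has rank 0. Corank 2; j^3 = (s + 4*t)^3 is a perfect cube, so E-series; the 4-jet and mu = 7 give E_7.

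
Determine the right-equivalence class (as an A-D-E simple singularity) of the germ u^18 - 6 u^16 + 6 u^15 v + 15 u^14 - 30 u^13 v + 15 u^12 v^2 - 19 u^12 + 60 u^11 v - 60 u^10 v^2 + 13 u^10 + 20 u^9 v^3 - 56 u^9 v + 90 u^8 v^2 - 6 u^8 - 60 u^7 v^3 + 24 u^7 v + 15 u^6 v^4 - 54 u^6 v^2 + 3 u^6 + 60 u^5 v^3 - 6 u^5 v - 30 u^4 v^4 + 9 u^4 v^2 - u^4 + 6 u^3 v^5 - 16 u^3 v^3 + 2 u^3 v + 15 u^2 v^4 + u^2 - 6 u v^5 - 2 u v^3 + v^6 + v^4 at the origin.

A3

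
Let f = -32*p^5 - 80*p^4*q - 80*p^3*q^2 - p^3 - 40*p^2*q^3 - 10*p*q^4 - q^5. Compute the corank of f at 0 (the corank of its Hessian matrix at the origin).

2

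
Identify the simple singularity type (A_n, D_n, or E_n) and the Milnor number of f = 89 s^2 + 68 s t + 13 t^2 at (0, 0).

Type A_1, Milnor number mu = 1.

The Hessian of f at 0 is [[178, 68], [68, 26]] with rank 2, so corank 0. A Groebner basis of the Jacobian ideal J(f) in C{s,t} is {s, t}; counting standard monomials gives mu = 1. Corank 0: nondegenerate Morse point, so A_1.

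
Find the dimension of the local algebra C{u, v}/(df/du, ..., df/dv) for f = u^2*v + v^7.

8

The Hessian of f at 0 has rank 0. Corank 2; j^3 = u^2*v has shape L^2 M (L != M), so D-series; mu = 8 gives D_8.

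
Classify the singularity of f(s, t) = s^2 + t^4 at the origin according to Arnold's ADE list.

A3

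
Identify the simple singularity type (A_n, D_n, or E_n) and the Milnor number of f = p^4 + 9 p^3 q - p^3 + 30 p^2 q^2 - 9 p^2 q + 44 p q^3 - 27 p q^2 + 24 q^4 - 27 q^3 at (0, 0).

The Hessian of f at 0 has rank 0. Corank 2; j^3 = -(p + 3*q)^3 is a perfect cube, so E-series; the 4-jet and mu = 7 give E_7.

Type E_7, Milnor number mu = 7.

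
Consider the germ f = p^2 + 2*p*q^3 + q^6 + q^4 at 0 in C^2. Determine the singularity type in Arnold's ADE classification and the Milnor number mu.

The Hessian of f at 0 has rank 1. Corank 1: A-series; mu = 3 gives A_3.

Type A_{3}, Milnor number mu = 3.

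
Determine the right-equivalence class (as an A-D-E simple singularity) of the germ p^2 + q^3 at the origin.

The Hessian of f at 0 has rank 1. Corank 1: A-series; mu = 2 gives A_2.

A_2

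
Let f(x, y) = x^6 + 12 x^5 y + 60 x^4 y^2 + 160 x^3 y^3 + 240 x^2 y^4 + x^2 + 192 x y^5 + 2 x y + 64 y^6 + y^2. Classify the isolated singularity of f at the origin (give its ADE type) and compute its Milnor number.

The Hessian of f at 0 is [[2, 2], [2, 2]] with rank 1, so corank 1. A Groebner basis of the Jacobian ideal J(f) in C{x,y} is {y^5, x + y}; counting standard monomials gives mu = 5. Corank 1: A-series; mu = 5 gives A_5.

Type A_5, Milnor number mu = 5.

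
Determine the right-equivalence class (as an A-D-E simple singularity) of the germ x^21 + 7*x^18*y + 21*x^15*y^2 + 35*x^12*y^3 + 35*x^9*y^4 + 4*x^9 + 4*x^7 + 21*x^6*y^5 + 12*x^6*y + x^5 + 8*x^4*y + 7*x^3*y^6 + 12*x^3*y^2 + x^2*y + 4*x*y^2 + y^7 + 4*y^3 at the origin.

The Hessian of f at 0 has rank 0. Corank 2; j^3 = y*(x + 2*y)^2 has shape L^2 M (L != M), so D-series; mu = 8 gives D_8.

D8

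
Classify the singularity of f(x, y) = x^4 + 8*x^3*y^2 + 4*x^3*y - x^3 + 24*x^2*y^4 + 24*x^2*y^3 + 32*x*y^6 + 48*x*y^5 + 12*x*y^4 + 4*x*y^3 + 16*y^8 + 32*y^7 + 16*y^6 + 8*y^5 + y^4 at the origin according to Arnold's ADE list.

The Hessian of f at 0 has rank 0. Corank 2; j^3 = -x^3 is a perfect cube, so E-series; the 4-jet and mu = 6 give E_6.

E6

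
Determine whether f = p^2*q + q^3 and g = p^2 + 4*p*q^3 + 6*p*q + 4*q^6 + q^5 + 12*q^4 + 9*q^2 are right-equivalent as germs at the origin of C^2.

The Hessian of f at 0 has rank 0. Corank 2; j^3 = q*(p^2 + q^2) splits into three distinct lines over C (the quadratic factor has nonzero discriminant), so D_4. The Hessian of g at 0 has rank 1. Corank 1: A-series; mu = 4 gives A_4. f is D_4 but g is A_4, hence not right-equivalent.

No.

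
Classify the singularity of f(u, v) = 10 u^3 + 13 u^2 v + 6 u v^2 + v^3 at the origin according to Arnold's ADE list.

The Hessian of f at 0 has rank 0. Corank 2; j^3 = (2*u + v)*(5*u^2 + 4*u*v + v^2) splits into three distinct lines over C (the quadratic factor has nonzero discriminant), so D_4.

D_4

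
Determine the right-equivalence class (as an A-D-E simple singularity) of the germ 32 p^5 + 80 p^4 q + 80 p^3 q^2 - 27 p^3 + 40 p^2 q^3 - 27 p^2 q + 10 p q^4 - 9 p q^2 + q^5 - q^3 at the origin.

The Hessian of f at 0 has rank 0. Corank 2; j^3 = -(3*p + q)^3 is a perfect cube, so E-series; the 5-jet and mu = 8 give E_8.

E8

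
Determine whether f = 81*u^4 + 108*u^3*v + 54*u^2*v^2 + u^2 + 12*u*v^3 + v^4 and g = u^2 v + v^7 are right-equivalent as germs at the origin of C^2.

No.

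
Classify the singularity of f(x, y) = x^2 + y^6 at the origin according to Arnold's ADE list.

A_{5}

The Hessian of f at 0 has rank 1. Corank 1: A-series; mu = 5 gives A_5.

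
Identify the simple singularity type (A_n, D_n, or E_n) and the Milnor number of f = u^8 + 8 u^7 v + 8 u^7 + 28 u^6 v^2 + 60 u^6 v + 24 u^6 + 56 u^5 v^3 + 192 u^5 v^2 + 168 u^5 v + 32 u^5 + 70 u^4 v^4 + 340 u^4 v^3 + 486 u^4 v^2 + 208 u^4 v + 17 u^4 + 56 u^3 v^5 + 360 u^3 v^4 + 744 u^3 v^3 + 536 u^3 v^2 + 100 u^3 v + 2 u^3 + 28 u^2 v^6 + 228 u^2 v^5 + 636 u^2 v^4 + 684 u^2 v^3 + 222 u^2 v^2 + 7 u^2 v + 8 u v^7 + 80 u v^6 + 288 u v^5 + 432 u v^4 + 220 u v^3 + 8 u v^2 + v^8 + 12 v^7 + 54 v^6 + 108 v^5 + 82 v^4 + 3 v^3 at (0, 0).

Type D_5, Milnor number mu = 5.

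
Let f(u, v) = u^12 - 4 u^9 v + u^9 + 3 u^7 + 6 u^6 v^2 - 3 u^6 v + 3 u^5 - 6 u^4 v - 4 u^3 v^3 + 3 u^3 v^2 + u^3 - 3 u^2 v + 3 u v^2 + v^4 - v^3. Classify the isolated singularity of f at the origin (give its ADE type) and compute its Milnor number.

The Hessian of f at 0 has rank 0. Corank 2; j^3 = (u - v)^3 is a perfect cube, so E-series; the 4-jet and mu = 6 give E_6.

Type E_6, Milnor number mu = 6.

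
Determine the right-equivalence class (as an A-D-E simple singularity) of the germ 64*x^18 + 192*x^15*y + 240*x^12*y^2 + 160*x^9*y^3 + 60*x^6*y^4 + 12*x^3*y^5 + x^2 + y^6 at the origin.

A_{5}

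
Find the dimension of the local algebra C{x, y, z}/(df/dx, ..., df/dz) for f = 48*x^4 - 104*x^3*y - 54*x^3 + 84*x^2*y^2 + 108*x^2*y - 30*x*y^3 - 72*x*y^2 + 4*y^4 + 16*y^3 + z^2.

7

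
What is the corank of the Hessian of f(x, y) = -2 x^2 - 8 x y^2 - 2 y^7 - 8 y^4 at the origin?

1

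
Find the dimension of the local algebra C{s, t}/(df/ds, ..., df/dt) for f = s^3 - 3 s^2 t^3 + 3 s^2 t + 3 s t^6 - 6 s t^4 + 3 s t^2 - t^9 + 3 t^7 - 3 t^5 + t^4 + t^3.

The Hessian of f at 0 has rank 0. Corank 2; j^3 = (s + t)^3 is a perfect cube, so E-series; the 4-jet and mu = 6 give E_6.

6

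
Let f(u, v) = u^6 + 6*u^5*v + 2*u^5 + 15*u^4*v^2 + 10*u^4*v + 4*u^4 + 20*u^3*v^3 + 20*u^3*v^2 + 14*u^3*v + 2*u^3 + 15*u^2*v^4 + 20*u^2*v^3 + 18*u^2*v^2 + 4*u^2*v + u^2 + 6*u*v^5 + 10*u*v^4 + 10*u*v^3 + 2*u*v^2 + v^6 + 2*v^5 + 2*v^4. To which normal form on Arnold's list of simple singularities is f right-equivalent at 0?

The Hessian of f at 0 has rank 1. Corank 1: A-series; mu = 3 gives A_3.

A_3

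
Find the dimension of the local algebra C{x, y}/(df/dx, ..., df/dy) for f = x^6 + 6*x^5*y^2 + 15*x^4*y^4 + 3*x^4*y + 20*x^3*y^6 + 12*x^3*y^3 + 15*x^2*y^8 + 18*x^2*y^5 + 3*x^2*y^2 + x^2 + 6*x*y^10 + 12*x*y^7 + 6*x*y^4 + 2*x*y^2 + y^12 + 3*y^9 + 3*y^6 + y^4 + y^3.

2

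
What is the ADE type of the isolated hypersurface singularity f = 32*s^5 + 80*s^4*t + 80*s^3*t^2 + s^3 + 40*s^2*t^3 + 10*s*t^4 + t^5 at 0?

The Hessian of f at 0 is [[0, 0], [0, 0]] with rank 0, so corank 2. A Groebner basis of the Jacobian ideal J(f) in C{s,t} is {t^5, s*t^3 + t^4/8, s^2}; counting standard monomials gives mu = 8. Corank 2; j^3 = s^3 is a perfect cube, so E-series; the 5-jet and mu = 8 give E_8.

E_{8}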